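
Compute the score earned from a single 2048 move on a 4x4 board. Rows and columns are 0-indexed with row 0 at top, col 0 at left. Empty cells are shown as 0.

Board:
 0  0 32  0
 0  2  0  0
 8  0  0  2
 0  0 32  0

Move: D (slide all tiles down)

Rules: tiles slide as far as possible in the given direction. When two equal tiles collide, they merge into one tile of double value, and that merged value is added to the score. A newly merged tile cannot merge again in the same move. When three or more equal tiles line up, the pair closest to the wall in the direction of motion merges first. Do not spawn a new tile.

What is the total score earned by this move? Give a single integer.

Slide down:
col 0: [0, 0, 8, 0] -> [0, 0, 0, 8]  score +0 (running 0)
col 1: [0, 2, 0, 0] -> [0, 0, 0, 2]  score +0 (running 0)
col 2: [32, 0, 0, 32] -> [0, 0, 0, 64]  score +64 (running 64)
col 3: [0, 0, 2, 0] -> [0, 0, 0, 2]  score +0 (running 64)
Board after move:
 0  0  0  0
 0  0  0  0
 0  0  0  0
 8  2 64  2

Answer: 64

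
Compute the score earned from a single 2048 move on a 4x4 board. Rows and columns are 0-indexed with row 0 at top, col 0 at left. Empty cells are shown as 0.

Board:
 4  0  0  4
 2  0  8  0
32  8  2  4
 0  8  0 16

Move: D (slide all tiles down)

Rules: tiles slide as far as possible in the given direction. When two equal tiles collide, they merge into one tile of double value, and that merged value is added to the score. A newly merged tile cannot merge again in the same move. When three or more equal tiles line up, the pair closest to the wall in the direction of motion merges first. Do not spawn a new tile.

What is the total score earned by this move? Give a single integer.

Answer: 24

Derivation:
Slide down:
col 0: [4, 2, 32, 0] -> [0, 4, 2, 32]  score +0 (running 0)
col 1: [0, 0, 8, 8] -> [0, 0, 0, 16]  score +16 (running 16)
col 2: [0, 8, 2, 0] -> [0, 0, 8, 2]  score +0 (running 16)
col 3: [4, 0, 4, 16] -> [0, 0, 8, 16]  score +8 (running 24)
Board after move:
 0  0  0  0
 4  0  0  0
 2  0  8  8
32 16  2 16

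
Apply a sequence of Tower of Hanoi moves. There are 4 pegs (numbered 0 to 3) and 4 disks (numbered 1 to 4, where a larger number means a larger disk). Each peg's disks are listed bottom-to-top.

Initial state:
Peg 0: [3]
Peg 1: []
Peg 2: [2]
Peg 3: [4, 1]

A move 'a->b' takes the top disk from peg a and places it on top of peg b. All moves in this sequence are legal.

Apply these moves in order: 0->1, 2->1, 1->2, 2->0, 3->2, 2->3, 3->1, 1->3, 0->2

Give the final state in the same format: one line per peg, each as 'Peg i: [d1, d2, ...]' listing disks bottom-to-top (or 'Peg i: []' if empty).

After move 1 (0->1):
Peg 0: []
Peg 1: [3]
Peg 2: [2]
Peg 3: [4, 1]

After move 2 (2->1):
Peg 0: []
Peg 1: [3, 2]
Peg 2: []
Peg 3: [4, 1]

After move 3 (1->2):
Peg 0: []
Peg 1: [3]
Peg 2: [2]
Peg 3: [4, 1]

After move 4 (2->0):
Peg 0: [2]
Peg 1: [3]
Peg 2: []
Peg 3: [4, 1]

After move 5 (3->2):
Peg 0: [2]
Peg 1: [3]
Peg 2: [1]
Peg 3: [4]

After move 6 (2->3):
Peg 0: [2]
Peg 1: [3]
Peg 2: []
Peg 3: [4, 1]

After move 7 (3->1):
Peg 0: [2]
Peg 1: [3, 1]
Peg 2: []
Peg 3: [4]

After move 8 (1->3):
Peg 0: [2]
Peg 1: [3]
Peg 2: []
Peg 3: [4, 1]

After move 9 (0->2):
Peg 0: []
Peg 1: [3]
Peg 2: [2]
Peg 3: [4, 1]

Answer: Peg 0: []
Peg 1: [3]
Peg 2: [2]
Peg 3: [4, 1]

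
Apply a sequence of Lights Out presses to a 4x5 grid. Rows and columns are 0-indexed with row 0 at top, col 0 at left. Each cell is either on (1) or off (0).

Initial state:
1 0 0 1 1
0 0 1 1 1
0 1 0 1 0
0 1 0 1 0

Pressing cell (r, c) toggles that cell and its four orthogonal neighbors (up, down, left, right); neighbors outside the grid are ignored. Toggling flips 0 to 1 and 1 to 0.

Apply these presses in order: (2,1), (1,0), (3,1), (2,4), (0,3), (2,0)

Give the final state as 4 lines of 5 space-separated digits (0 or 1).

After press 1 at (2,1):
1 0 0 1 1
0 1 1 1 1
1 0 1 1 0
0 0 0 1 0

After press 2 at (1,0):
0 0 0 1 1
1 0 1 1 1
0 0 1 1 0
0 0 0 1 0

After press 3 at (3,1):
0 0 0 1 1
1 0 1 1 1
0 1 1 1 0
1 1 1 1 0

After press 4 at (2,4):
0 0 0 1 1
1 0 1 1 0
0 1 1 0 1
1 1 1 1 1

After press 5 at (0,3):
0 0 1 0 0
1 0 1 0 0
0 1 1 0 1
1 1 1 1 1

After press 6 at (2,0):
0 0 1 0 0
0 0 1 0 0
1 0 1 0 1
0 1 1 1 1

Answer: 0 0 1 0 0
0 0 1 0 0
1 0 1 0 1
0 1 1 1 1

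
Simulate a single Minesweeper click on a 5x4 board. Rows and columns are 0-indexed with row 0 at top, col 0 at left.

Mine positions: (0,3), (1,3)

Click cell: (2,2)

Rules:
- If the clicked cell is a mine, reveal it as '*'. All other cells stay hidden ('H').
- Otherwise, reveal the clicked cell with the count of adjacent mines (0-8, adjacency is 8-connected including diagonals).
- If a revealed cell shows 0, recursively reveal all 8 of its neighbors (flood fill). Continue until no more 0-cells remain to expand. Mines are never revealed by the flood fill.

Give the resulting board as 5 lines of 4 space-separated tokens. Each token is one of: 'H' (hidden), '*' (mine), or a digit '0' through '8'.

H H H H
H H H H
H H 1 H
H H H H
H H H H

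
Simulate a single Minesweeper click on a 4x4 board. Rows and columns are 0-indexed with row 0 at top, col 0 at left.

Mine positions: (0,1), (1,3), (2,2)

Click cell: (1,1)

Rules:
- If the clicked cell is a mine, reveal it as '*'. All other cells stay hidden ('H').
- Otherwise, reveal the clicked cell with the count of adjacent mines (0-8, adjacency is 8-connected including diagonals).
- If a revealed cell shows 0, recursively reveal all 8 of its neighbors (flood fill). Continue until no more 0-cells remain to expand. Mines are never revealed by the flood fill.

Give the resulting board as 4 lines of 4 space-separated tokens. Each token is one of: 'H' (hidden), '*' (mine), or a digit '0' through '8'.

H H H H
H 2 H H
H H H H
H H H H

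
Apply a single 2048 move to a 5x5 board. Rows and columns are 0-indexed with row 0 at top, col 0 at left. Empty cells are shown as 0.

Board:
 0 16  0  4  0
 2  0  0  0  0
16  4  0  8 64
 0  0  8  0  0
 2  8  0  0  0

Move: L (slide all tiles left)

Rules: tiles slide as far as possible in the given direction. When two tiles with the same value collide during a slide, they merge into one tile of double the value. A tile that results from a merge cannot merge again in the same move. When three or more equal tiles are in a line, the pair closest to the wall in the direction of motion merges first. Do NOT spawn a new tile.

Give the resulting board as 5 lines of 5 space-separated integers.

Answer: 16  4  0  0  0
 2  0  0  0  0
16  4  8 64  0
 8  0  0  0  0
 2  8  0  0  0

Derivation:
Slide left:
row 0: [0, 16, 0, 4, 0] -> [16, 4, 0, 0, 0]
row 1: [2, 0, 0, 0, 0] -> [2, 0, 0, 0, 0]
row 2: [16, 4, 0, 8, 64] -> [16, 4, 8, 64, 0]
row 3: [0, 0, 8, 0, 0] -> [8, 0, 0, 0, 0]
row 4: [2, 8, 0, 0, 0] -> [2, 8, 0, 0, 0]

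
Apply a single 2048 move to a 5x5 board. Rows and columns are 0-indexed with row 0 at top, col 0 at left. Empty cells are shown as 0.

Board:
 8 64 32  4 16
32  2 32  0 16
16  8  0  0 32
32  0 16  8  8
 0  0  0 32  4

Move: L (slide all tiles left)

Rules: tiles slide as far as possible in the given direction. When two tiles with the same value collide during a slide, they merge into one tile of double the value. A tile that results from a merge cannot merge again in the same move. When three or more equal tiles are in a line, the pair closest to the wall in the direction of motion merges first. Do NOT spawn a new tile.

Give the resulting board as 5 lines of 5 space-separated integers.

Answer:  8 64 32  4 16
32  2 32 16  0
16  8 32  0  0
32 16 16  0  0
32  4  0  0  0

Derivation:
Slide left:
row 0: [8, 64, 32, 4, 16] -> [8, 64, 32, 4, 16]
row 1: [32, 2, 32, 0, 16] -> [32, 2, 32, 16, 0]
row 2: [16, 8, 0, 0, 32] -> [16, 8, 32, 0, 0]
row 3: [32, 0, 16, 8, 8] -> [32, 16, 16, 0, 0]
row 4: [0, 0, 0, 32, 4] -> [32, 4, 0, 0, 0]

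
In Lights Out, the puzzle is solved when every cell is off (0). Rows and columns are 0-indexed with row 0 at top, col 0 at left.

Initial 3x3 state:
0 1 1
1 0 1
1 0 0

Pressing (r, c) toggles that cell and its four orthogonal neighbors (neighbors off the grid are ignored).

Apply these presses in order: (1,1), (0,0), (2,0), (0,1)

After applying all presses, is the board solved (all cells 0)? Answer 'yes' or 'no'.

After press 1 at (1,1):
0 0 1
0 1 0
1 1 0

After press 2 at (0,0):
1 1 1
1 1 0
1 1 0

After press 3 at (2,0):
1 1 1
0 1 0
0 0 0

After press 4 at (0,1):
0 0 0
0 0 0
0 0 0

Lights still on: 0

Answer: yes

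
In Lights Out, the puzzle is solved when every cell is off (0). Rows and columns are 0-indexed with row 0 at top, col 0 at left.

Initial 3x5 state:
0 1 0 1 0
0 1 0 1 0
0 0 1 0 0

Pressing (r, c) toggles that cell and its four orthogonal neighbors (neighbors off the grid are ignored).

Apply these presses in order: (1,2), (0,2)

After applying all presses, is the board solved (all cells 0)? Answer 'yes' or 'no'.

Answer: yes

Derivation:
After press 1 at (1,2):
0 1 1 1 0
0 0 1 0 0
0 0 0 0 0

After press 2 at (0,2):
0 0 0 0 0
0 0 0 0 0
0 0 0 0 0

Lights still on: 0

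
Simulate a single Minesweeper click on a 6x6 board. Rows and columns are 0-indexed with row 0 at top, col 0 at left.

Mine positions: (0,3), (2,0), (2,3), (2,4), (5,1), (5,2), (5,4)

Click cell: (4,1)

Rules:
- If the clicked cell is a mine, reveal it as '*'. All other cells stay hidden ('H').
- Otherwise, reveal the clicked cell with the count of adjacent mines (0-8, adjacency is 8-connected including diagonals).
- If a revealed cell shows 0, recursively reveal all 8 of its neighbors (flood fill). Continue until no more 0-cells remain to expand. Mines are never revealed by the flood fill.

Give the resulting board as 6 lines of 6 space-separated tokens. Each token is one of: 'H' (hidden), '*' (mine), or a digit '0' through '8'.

H H H H H H
H H H H H H
H H H H H H
H H H H H H
H 2 H H H H
H H H H H H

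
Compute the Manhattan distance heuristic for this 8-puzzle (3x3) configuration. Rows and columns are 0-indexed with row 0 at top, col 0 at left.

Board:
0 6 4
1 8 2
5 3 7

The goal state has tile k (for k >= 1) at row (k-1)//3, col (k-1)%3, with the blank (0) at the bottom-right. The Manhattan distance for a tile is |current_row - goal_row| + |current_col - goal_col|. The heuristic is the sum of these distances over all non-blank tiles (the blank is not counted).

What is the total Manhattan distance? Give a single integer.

Tile 6: (0,1)->(1,2) = 2
Tile 4: (0,2)->(1,0) = 3
Tile 1: (1,0)->(0,0) = 1
Tile 8: (1,1)->(2,1) = 1
Tile 2: (1,2)->(0,1) = 2
Tile 5: (2,0)->(1,1) = 2
Tile 3: (2,1)->(0,2) = 3
Tile 7: (2,2)->(2,0) = 2
Sum: 2 + 3 + 1 + 1 + 2 + 2 + 3 + 2 = 16

Answer: 16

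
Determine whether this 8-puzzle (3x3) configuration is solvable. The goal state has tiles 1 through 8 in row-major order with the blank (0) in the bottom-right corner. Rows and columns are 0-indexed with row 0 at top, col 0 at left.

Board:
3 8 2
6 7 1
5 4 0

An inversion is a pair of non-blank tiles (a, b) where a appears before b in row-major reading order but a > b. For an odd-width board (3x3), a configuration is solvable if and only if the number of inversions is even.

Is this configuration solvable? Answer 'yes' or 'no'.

Inversions (pairs i<j in row-major order where tile[i] > tile[j] > 0): 16
16 is even, so the puzzle is solvable.

Answer: yes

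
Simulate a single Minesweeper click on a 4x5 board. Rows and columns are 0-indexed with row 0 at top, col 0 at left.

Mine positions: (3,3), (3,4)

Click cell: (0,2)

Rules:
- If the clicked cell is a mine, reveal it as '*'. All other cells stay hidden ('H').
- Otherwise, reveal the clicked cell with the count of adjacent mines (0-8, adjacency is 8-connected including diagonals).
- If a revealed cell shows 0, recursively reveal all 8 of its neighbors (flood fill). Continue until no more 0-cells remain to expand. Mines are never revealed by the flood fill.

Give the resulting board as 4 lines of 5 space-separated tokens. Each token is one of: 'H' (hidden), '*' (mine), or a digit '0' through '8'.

0 0 0 0 0
0 0 0 0 0
0 0 1 2 2
0 0 1 H H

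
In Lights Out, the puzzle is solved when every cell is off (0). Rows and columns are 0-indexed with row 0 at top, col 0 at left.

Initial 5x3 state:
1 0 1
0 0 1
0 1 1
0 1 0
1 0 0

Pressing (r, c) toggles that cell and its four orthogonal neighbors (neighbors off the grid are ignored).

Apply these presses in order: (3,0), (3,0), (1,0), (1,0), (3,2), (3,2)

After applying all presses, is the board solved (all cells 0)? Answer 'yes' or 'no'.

After press 1 at (3,0):
1 0 1
0 0 1
1 1 1
1 0 0
0 0 0

After press 2 at (3,0):
1 0 1
0 0 1
0 1 1
0 1 0
1 0 0

After press 3 at (1,0):
0 0 1
1 1 1
1 1 1
0 1 0
1 0 0

After press 4 at (1,0):
1 0 1
0 0 1
0 1 1
0 1 0
1 0 0

After press 5 at (3,2):
1 0 1
0 0 1
0 1 0
0 0 1
1 0 1

After press 6 at (3,2):
1 0 1
0 0 1
0 1 1
0 1 0
1 0 0

Lights still on: 7

Answer: no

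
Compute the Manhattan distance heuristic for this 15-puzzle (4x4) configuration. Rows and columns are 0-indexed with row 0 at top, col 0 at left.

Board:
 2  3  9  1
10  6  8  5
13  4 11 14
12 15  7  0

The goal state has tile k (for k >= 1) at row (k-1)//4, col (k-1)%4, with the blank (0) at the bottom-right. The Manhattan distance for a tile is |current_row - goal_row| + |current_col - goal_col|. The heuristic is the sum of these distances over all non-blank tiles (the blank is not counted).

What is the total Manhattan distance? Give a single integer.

Answer: 30

Derivation:
Tile 2: at (0,0), goal (0,1), distance |0-0|+|0-1| = 1
Tile 3: at (0,1), goal (0,2), distance |0-0|+|1-2| = 1
Tile 9: at (0,2), goal (2,0), distance |0-2|+|2-0| = 4
Tile 1: at (0,3), goal (0,0), distance |0-0|+|3-0| = 3
Tile 10: at (1,0), goal (2,1), distance |1-2|+|0-1| = 2
Tile 6: at (1,1), goal (1,1), distance |1-1|+|1-1| = 0
Tile 8: at (1,2), goal (1,3), distance |1-1|+|2-3| = 1
Tile 5: at (1,3), goal (1,0), distance |1-1|+|3-0| = 3
Tile 13: at (2,0), goal (3,0), distance |2-3|+|0-0| = 1
Tile 4: at (2,1), goal (0,3), distance |2-0|+|1-3| = 4
Tile 11: at (2,2), goal (2,2), distance |2-2|+|2-2| = 0
Tile 14: at (2,3), goal (3,1), distance |2-3|+|3-1| = 3
Tile 12: at (3,0), goal (2,3), distance |3-2|+|0-3| = 4
Tile 15: at (3,1), goal (3,2), distance |3-3|+|1-2| = 1
Tile 7: at (3,2), goal (1,2), distance |3-1|+|2-2| = 2
Sum: 1 + 1 + 4 + 3 + 2 + 0 + 1 + 3 + 1 + 4 + 0 + 3 + 4 + 1 + 2 = 30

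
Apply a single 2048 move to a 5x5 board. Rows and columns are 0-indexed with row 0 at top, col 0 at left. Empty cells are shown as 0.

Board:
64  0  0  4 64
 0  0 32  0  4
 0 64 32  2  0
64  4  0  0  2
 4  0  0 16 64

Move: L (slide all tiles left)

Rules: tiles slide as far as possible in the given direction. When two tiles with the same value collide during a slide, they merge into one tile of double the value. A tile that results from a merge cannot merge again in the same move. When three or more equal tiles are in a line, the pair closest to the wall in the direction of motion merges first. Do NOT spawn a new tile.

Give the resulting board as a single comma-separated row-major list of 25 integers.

Slide left:
row 0: [64, 0, 0, 4, 64] -> [64, 4, 64, 0, 0]
row 1: [0, 0, 32, 0, 4] -> [32, 4, 0, 0, 0]
row 2: [0, 64, 32, 2, 0] -> [64, 32, 2, 0, 0]
row 3: [64, 4, 0, 0, 2] -> [64, 4, 2, 0, 0]
row 4: [4, 0, 0, 16, 64] -> [4, 16, 64, 0, 0]

Answer: 64, 4, 64, 0, 0, 32, 4, 0, 0, 0, 64, 32, 2, 0, 0, 64, 4, 2, 0, 0, 4, 16, 64, 0, 0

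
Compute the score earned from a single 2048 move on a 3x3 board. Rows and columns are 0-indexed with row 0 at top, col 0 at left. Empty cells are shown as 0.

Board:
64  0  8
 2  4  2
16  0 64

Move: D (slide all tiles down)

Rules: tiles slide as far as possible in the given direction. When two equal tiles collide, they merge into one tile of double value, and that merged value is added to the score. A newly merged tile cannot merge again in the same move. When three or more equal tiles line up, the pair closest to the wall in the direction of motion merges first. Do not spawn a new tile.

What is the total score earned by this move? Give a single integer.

Answer: 0

Derivation:
Slide down:
col 0: [64, 2, 16] -> [64, 2, 16]  score +0 (running 0)
col 1: [0, 4, 0] -> [0, 0, 4]  score +0 (running 0)
col 2: [8, 2, 64] -> [8, 2, 64]  score +0 (running 0)
Board after move:
64  0  8
 2  0  2
16  4 64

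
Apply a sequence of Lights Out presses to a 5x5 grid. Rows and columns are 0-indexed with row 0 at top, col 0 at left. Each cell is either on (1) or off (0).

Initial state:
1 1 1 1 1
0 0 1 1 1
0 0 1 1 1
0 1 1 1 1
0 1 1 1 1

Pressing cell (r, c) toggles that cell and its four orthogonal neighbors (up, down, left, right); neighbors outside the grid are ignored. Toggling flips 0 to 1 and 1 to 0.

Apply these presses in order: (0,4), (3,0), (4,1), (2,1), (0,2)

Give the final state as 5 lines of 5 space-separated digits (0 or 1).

Answer: 1 0 0 1 0
0 1 0 1 0
0 1 0 1 1
1 0 1 1 1
0 0 0 1 1

Derivation:
After press 1 at (0,4):
1 1 1 0 0
0 0 1 1 0
0 0 1 1 1
0 1 1 1 1
0 1 1 1 1

After press 2 at (3,0):
1 1 1 0 0
0 0 1 1 0
1 0 1 1 1
1 0 1 1 1
1 1 1 1 1

After press 3 at (4,1):
1 1 1 0 0
0 0 1 1 0
1 0 1 1 1
1 1 1 1 1
0 0 0 1 1

After press 4 at (2,1):
1 1 1 0 0
0 1 1 1 0
0 1 0 1 1
1 0 1 1 1
0 0 0 1 1

After press 5 at (0,2):
1 0 0 1 0
0 1 0 1 0
0 1 0 1 1
1 0 1 1 1
0 0 0 1 1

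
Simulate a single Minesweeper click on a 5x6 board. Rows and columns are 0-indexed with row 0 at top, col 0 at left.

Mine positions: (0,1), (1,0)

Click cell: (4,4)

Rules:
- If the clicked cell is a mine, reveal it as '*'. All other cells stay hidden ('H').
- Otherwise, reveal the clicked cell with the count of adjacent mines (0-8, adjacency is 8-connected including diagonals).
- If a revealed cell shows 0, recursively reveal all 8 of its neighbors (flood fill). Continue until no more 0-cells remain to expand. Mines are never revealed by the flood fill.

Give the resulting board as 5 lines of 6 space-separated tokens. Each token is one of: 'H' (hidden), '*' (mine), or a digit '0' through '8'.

H H 1 0 0 0
H 2 1 0 0 0
1 1 0 0 0 0
0 0 0 0 0 0
0 0 0 0 0 0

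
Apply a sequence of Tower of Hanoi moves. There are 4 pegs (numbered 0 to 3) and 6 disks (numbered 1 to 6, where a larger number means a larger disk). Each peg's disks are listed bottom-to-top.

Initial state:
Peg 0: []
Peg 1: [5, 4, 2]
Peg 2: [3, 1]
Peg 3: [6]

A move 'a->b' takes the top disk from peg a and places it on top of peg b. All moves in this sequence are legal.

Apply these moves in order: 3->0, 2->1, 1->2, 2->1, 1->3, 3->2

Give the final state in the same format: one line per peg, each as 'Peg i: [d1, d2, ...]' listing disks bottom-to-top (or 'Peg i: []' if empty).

After move 1 (3->0):
Peg 0: [6]
Peg 1: [5, 4, 2]
Peg 2: [3, 1]
Peg 3: []

After move 2 (2->1):
Peg 0: [6]
Peg 1: [5, 4, 2, 1]
Peg 2: [3]
Peg 3: []

After move 3 (1->2):
Peg 0: [6]
Peg 1: [5, 4, 2]
Peg 2: [3, 1]
Peg 3: []

After move 4 (2->1):
Peg 0: [6]
Peg 1: [5, 4, 2, 1]
Peg 2: [3]
Peg 3: []

After move 5 (1->3):
Peg 0: [6]
Peg 1: [5, 4, 2]
Peg 2: [3]
Peg 3: [1]

After move 6 (3->2):
Peg 0: [6]
Peg 1: [5, 4, 2]
Peg 2: [3, 1]
Peg 3: []

Answer: Peg 0: [6]
Peg 1: [5, 4, 2]
Peg 2: [3, 1]
Peg 3: []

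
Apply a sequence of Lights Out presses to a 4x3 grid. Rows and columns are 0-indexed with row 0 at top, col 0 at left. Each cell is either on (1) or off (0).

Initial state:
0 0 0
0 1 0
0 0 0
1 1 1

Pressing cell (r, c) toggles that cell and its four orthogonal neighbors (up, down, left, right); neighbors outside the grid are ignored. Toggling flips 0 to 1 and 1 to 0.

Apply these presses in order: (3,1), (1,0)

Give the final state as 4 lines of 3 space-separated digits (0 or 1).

After press 1 at (3,1):
0 0 0
0 1 0
0 1 0
0 0 0

After press 2 at (1,0):
1 0 0
1 0 0
1 1 0
0 0 0

Answer: 1 0 0
1 0 0
1 1 0
0 0 0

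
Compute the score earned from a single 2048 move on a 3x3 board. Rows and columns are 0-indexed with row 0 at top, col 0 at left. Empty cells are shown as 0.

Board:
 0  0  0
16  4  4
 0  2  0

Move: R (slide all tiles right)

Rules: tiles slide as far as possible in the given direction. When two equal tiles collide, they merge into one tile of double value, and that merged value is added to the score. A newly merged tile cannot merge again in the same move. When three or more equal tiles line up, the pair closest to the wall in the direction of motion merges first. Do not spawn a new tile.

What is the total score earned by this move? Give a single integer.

Answer: 8

Derivation:
Slide right:
row 0: [0, 0, 0] -> [0, 0, 0]  score +0 (running 0)
row 1: [16, 4, 4] -> [0, 16, 8]  score +8 (running 8)
row 2: [0, 2, 0] -> [0, 0, 2]  score +0 (running 8)
Board after move:
 0  0  0
 0 16  8
 0  0  2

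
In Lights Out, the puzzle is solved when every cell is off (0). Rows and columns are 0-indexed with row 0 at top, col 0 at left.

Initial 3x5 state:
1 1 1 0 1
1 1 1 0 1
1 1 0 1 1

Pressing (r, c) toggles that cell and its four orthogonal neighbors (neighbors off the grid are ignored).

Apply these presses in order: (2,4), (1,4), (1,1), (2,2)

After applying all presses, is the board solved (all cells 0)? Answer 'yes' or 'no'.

After press 1 at (2,4):
1 1 1 0 1
1 1 1 0 0
1 1 0 0 0

After press 2 at (1,4):
1 1 1 0 0
1 1 1 1 1
1 1 0 0 1

After press 3 at (1,1):
1 0 1 0 0
0 0 0 1 1
1 0 0 0 1

After press 4 at (2,2):
1 0 1 0 0
0 0 1 1 1
1 1 1 1 1

Lights still on: 10

Answer: no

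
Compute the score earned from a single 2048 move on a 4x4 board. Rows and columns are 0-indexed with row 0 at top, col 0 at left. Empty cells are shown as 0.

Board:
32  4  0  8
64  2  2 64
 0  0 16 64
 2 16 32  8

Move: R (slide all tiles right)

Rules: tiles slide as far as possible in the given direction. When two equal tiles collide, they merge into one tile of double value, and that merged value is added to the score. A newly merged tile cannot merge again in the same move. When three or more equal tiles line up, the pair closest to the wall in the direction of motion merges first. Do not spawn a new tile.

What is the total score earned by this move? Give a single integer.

Answer: 4

Derivation:
Slide right:
row 0: [32, 4, 0, 8] -> [0, 32, 4, 8]  score +0 (running 0)
row 1: [64, 2, 2, 64] -> [0, 64, 4, 64]  score +4 (running 4)
row 2: [0, 0, 16, 64] -> [0, 0, 16, 64]  score +0 (running 4)
row 3: [2, 16, 32, 8] -> [2, 16, 32, 8]  score +0 (running 4)
Board after move:
 0 32  4  8
 0 64  4 64
 0  0 16 64
 2 16 32  8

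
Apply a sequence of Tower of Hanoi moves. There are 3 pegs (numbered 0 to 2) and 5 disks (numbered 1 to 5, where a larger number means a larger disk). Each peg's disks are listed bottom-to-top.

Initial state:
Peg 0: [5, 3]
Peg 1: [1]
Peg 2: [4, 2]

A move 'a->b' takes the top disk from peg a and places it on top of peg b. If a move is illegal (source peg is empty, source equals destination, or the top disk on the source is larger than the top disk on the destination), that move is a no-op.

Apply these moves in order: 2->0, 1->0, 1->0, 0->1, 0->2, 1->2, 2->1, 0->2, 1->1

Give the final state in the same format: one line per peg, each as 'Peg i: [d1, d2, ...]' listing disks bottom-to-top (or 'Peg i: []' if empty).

After move 1 (2->0):
Peg 0: [5, 3, 2]
Peg 1: [1]
Peg 2: [4]

After move 2 (1->0):
Peg 0: [5, 3, 2, 1]
Peg 1: []
Peg 2: [4]

After move 3 (1->0):
Peg 0: [5, 3, 2, 1]
Peg 1: []
Peg 2: [4]

After move 4 (0->1):
Peg 0: [5, 3, 2]
Peg 1: [1]
Peg 2: [4]

After move 5 (0->2):
Peg 0: [5, 3]
Peg 1: [1]
Peg 2: [4, 2]

After move 6 (1->2):
Peg 0: [5, 3]
Peg 1: []
Peg 2: [4, 2, 1]

After move 7 (2->1):
Peg 0: [5, 3]
Peg 1: [1]
Peg 2: [4, 2]

After move 8 (0->2):
Peg 0: [5, 3]
Peg 1: [1]
Peg 2: [4, 2]

After move 9 (1->1):
Peg 0: [5, 3]
Peg 1: [1]
Peg 2: [4, 2]

Answer: Peg 0: [5, 3]
Peg 1: [1]
Peg 2: [4, 2]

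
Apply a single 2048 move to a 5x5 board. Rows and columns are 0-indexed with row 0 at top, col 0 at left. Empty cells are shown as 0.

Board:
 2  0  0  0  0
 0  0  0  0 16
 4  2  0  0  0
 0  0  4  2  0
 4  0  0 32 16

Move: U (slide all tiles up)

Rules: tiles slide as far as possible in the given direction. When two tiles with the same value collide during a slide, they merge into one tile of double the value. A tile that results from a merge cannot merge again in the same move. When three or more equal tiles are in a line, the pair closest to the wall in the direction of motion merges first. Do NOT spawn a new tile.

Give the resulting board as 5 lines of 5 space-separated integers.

Answer:  2  2  4  2 32
 8  0  0 32  0
 0  0  0  0  0
 0  0  0  0  0
 0  0  0  0  0

Derivation:
Slide up:
col 0: [2, 0, 4, 0, 4] -> [2, 8, 0, 0, 0]
col 1: [0, 0, 2, 0, 0] -> [2, 0, 0, 0, 0]
col 2: [0, 0, 0, 4, 0] -> [4, 0, 0, 0, 0]
col 3: [0, 0, 0, 2, 32] -> [2, 32, 0, 0, 0]
col 4: [0, 16, 0, 0, 16] -> [32, 0, 0, 0, 0]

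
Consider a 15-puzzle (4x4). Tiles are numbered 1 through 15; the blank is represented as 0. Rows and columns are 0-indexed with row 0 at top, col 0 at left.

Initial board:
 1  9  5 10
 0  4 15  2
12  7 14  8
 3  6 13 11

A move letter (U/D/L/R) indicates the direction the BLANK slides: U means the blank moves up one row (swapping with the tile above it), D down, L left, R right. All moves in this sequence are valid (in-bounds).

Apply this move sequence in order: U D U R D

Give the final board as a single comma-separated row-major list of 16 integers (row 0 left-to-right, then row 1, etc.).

After move 1 (U):
 0  9  5 10
 1  4 15  2
12  7 14  8
 3  6 13 11

After move 2 (D):
 1  9  5 10
 0  4 15  2
12  7 14  8
 3  6 13 11

After move 3 (U):
 0  9  5 10
 1  4 15  2
12  7 14  8
 3  6 13 11

After move 4 (R):
 9  0  5 10
 1  4 15  2
12  7 14  8
 3  6 13 11

After move 5 (D):
 9  4  5 10
 1  0 15  2
12  7 14  8
 3  6 13 11

Answer: 9, 4, 5, 10, 1, 0, 15, 2, 12, 7, 14, 8, 3, 6, 13, 11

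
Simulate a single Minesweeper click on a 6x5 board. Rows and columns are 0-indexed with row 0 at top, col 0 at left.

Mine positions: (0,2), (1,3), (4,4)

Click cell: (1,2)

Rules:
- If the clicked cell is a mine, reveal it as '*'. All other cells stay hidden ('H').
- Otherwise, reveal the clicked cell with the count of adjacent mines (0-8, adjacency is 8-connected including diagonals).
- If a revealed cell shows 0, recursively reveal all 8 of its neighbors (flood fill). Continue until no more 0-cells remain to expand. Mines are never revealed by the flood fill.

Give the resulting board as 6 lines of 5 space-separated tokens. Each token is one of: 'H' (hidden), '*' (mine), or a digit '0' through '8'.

H H H H H
H H 2 H H
H H H H H
H H H H H
H H H H H
H H H H H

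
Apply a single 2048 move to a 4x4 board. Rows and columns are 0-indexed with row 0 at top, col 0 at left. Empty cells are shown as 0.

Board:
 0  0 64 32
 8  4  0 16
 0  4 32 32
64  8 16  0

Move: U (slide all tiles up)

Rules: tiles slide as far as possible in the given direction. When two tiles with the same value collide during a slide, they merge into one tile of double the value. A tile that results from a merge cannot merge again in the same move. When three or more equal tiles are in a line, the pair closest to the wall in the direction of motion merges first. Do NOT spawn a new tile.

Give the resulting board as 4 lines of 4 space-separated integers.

Answer:  8  8 64 32
64  8 32 16
 0  0 16 32
 0  0  0  0

Derivation:
Slide up:
col 0: [0, 8, 0, 64] -> [8, 64, 0, 0]
col 1: [0, 4, 4, 8] -> [8, 8, 0, 0]
col 2: [64, 0, 32, 16] -> [64, 32, 16, 0]
col 3: [32, 16, 32, 0] -> [32, 16, 32, 0]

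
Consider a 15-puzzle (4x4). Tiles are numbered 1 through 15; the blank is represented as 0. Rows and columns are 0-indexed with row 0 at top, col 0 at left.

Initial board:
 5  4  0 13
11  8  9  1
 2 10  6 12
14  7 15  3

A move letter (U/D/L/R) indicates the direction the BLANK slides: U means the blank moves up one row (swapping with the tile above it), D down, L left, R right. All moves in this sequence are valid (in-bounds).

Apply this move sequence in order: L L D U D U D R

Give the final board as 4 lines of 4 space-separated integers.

Answer: 11  5  4 13
 8  0  9  1
 2 10  6 12
14  7 15  3

Derivation:
After move 1 (L):
 5  0  4 13
11  8  9  1
 2 10  6 12
14  7 15  3

After move 2 (L):
 0  5  4 13
11  8  9  1
 2 10  6 12
14  7 15  3

After move 3 (D):
11  5  4 13
 0  8  9  1
 2 10  6 12
14  7 15  3

After move 4 (U):
 0  5  4 13
11  8  9  1
 2 10  6 12
14  7 15  3

After move 5 (D):
11  5  4 13
 0  8  9  1
 2 10  6 12
14  7 15  3

After move 6 (U):
 0  5  4 13
11  8  9  1
 2 10  6 12
14  7 15  3

After move 7 (D):
11  5  4 13
 0  8  9  1
 2 10  6 12
14  7 15  3

After move 8 (R):
11  5  4 13
 8  0  9  1
 2 10  6 12
14  7 15  3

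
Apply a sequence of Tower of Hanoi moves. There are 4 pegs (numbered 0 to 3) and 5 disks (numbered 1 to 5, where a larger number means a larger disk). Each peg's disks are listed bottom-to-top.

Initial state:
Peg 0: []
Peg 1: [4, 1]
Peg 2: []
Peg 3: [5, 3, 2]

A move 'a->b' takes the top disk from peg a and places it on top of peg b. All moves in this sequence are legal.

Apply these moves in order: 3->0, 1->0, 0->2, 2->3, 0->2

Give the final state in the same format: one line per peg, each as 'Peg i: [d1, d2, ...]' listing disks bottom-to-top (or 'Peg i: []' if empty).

Answer: Peg 0: []
Peg 1: [4]
Peg 2: [2]
Peg 3: [5, 3, 1]

Derivation:
After move 1 (3->0):
Peg 0: [2]
Peg 1: [4, 1]
Peg 2: []
Peg 3: [5, 3]

After move 2 (1->0):
Peg 0: [2, 1]
Peg 1: [4]
Peg 2: []
Peg 3: [5, 3]

After move 3 (0->2):
Peg 0: [2]
Peg 1: [4]
Peg 2: [1]
Peg 3: [5, 3]

After move 4 (2->3):
Peg 0: [2]
Peg 1: [4]
Peg 2: []
Peg 3: [5, 3, 1]

After move 5 (0->2):
Peg 0: []
Peg 1: [4]
Peg 2: [2]
Peg 3: [5, 3, 1]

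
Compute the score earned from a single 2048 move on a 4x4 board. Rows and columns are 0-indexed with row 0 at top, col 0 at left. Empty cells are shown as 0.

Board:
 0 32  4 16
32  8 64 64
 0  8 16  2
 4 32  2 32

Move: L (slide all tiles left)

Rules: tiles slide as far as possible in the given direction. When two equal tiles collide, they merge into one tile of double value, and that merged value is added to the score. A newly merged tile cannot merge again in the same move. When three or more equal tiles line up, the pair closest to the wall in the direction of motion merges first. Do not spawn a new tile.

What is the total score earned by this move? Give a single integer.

Slide left:
row 0: [0, 32, 4, 16] -> [32, 4, 16, 0]  score +0 (running 0)
row 1: [32, 8, 64, 64] -> [32, 8, 128, 0]  score +128 (running 128)
row 2: [0, 8, 16, 2] -> [8, 16, 2, 0]  score +0 (running 128)
row 3: [4, 32, 2, 32] -> [4, 32, 2, 32]  score +0 (running 128)
Board after move:
 32   4  16   0
 32   8 128   0
  8  16   2   0
  4  32   2  32

Answer: 128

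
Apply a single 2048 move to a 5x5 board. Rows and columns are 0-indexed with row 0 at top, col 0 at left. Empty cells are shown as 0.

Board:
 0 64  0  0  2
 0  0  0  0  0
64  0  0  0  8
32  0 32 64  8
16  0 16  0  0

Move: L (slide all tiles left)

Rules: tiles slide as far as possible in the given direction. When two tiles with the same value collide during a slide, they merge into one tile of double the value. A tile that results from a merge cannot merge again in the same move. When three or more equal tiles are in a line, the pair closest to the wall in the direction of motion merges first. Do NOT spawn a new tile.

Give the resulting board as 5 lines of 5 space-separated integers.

Answer: 64  2  0  0  0
 0  0  0  0  0
64  8  0  0  0
64 64  8  0  0
32  0  0  0  0

Derivation:
Slide left:
row 0: [0, 64, 0, 0, 2] -> [64, 2, 0, 0, 0]
row 1: [0, 0, 0, 0, 0] -> [0, 0, 0, 0, 0]
row 2: [64, 0, 0, 0, 8] -> [64, 8, 0, 0, 0]
row 3: [32, 0, 32, 64, 8] -> [64, 64, 8, 0, 0]
row 4: [16, 0, 16, 0, 0] -> [32, 0, 0, 0, 0]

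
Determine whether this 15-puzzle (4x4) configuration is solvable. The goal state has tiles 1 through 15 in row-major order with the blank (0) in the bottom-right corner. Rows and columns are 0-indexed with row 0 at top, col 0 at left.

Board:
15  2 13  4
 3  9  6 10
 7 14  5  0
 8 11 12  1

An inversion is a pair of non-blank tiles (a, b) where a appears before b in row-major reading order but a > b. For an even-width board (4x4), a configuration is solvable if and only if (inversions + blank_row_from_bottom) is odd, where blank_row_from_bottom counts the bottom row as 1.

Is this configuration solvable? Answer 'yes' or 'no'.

Inversions: 51
Blank is in row 2 (0-indexed from top), which is row 2 counting from the bottom (bottom = 1).
51 + 2 = 53, which is odd, so the puzzle is solvable.

Answer: yes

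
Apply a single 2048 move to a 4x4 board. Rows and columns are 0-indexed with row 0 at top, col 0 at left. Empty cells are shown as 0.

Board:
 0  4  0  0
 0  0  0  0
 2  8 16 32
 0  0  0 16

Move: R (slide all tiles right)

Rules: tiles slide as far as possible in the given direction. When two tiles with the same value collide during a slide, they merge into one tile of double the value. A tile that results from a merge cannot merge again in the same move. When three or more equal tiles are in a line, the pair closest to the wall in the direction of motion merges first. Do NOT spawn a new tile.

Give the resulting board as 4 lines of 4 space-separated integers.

Answer:  0  0  0  4
 0  0  0  0
 2  8 16 32
 0  0  0 16

Derivation:
Slide right:
row 0: [0, 4, 0, 0] -> [0, 0, 0, 4]
row 1: [0, 0, 0, 0] -> [0, 0, 0, 0]
row 2: [2, 8, 16, 32] -> [2, 8, 16, 32]
row 3: [0, 0, 0, 16] -> [0, 0, 0, 16]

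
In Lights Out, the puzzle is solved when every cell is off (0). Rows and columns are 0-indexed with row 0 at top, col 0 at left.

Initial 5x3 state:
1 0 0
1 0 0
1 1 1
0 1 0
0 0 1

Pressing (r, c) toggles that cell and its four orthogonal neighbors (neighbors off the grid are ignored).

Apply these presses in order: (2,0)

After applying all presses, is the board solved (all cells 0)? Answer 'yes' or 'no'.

After press 1 at (2,0):
1 0 0
0 0 0
0 0 1
1 1 0
0 0 1

Lights still on: 5

Answer: no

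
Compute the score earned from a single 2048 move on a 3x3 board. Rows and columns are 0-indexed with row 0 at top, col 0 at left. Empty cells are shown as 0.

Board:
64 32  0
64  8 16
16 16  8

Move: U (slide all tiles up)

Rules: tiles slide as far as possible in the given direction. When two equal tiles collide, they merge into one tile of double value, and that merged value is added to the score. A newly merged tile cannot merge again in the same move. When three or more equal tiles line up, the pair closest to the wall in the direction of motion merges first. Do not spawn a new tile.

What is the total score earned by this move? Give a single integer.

Answer: 128

Derivation:
Slide up:
col 0: [64, 64, 16] -> [128, 16, 0]  score +128 (running 128)
col 1: [32, 8, 16] -> [32, 8, 16]  score +0 (running 128)
col 2: [0, 16, 8] -> [16, 8, 0]  score +0 (running 128)
Board after move:
128  32  16
 16   8   8
  0  16   0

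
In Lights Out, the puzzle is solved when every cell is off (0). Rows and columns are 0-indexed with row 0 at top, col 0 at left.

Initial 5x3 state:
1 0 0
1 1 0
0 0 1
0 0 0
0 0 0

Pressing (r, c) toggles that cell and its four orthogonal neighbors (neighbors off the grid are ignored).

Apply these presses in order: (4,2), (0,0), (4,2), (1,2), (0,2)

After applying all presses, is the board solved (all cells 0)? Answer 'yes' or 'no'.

Answer: yes

Derivation:
After press 1 at (4,2):
1 0 0
1 1 0
0 0 1
0 0 1
0 1 1

After press 2 at (0,0):
0 1 0
0 1 0
0 0 1
0 0 1
0 1 1

After press 3 at (4,2):
0 1 0
0 1 0
0 0 1
0 0 0
0 0 0

After press 4 at (1,2):
0 1 1
0 0 1
0 0 0
0 0 0
0 0 0

After press 5 at (0,2):
0 0 0
0 0 0
0 0 0
0 0 0
0 0 0

Lights still on: 0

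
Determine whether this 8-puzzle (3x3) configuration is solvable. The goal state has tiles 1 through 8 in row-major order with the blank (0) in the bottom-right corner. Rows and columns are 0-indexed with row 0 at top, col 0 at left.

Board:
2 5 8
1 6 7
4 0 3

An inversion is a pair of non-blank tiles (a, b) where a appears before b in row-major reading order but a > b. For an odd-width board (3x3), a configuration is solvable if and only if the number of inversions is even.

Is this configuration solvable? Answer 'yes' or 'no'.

Answer: yes

Derivation:
Inversions (pairs i<j in row-major order where tile[i] > tile[j] > 0): 14
14 is even, so the puzzle is solvable.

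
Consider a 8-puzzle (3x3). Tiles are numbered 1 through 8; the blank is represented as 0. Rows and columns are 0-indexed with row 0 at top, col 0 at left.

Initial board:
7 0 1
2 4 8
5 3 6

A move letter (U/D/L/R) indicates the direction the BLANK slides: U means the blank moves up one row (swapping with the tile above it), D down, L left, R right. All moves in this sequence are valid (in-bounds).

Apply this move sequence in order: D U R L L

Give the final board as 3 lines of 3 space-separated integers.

After move 1 (D):
7 4 1
2 0 8
5 3 6

After move 2 (U):
7 0 1
2 4 8
5 3 6

After move 3 (R):
7 1 0
2 4 8
5 3 6

After move 4 (L):
7 0 1
2 4 8
5 3 6

After move 5 (L):
0 7 1
2 4 8
5 3 6

Answer: 0 7 1
2 4 8
5 3 6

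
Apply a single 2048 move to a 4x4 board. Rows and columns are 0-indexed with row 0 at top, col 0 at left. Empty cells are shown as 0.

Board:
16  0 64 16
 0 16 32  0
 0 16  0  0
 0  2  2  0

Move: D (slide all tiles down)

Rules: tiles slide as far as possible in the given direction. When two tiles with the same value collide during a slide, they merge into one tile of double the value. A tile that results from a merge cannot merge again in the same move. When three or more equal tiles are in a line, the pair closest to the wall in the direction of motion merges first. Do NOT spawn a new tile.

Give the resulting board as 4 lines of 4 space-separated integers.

Slide down:
col 0: [16, 0, 0, 0] -> [0, 0, 0, 16]
col 1: [0, 16, 16, 2] -> [0, 0, 32, 2]
col 2: [64, 32, 0, 2] -> [0, 64, 32, 2]
col 3: [16, 0, 0, 0] -> [0, 0, 0, 16]

Answer:  0  0  0  0
 0  0 64  0
 0 32 32  0
16  2  2 16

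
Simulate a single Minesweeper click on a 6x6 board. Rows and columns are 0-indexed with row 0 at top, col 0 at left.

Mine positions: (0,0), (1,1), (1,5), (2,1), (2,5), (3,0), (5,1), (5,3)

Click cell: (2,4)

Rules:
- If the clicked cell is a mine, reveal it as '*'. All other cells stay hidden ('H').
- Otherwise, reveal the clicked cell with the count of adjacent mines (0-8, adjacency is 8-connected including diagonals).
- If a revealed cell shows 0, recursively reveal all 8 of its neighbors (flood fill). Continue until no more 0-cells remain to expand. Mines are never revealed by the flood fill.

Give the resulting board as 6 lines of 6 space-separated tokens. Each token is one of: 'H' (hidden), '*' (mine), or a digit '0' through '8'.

H H H H H H
H H H H H H
H H H H 2 H
H H H H H H
H H H H H H
H H H H H H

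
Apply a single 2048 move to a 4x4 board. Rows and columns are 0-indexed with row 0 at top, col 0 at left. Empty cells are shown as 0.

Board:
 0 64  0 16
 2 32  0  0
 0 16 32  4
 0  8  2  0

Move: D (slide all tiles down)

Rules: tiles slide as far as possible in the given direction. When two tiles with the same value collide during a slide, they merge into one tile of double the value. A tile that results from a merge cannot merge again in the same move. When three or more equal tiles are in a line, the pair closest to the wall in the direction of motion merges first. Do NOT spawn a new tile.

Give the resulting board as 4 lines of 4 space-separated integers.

Slide down:
col 0: [0, 2, 0, 0] -> [0, 0, 0, 2]
col 1: [64, 32, 16, 8] -> [64, 32, 16, 8]
col 2: [0, 0, 32, 2] -> [0, 0, 32, 2]
col 3: [16, 0, 4, 0] -> [0, 0, 16, 4]

Answer:  0 64  0  0
 0 32  0  0
 0 16 32 16
 2  8  2  4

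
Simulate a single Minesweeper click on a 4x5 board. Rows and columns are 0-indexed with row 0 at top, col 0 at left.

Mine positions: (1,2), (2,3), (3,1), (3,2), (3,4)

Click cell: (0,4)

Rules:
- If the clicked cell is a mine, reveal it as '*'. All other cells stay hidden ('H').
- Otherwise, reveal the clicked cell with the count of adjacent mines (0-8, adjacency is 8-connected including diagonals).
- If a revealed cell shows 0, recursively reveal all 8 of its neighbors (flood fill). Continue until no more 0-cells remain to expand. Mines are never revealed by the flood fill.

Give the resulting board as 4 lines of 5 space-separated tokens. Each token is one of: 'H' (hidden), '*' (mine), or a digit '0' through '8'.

H H H 1 0
H H H 2 1
H H H H H
H H H H H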